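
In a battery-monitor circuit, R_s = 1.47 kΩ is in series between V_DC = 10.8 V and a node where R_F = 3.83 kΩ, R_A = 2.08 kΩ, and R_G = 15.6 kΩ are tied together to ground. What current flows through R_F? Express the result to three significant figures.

I ≈ 1.29 mA

Equivalent of the parallel group: R_p = 1.241 kΩ.
Node voltage V_A = V_DC · R_p/(R_s + R_p) = 10.8 × 0.4577 = 4.943 V.
Branch current I = V_A/R_F = 4.943/3.83 = 1.291 mA.
(Equivalently: I_total = 3.984 mA, then current-divider fraction G_k/ΣG = 0.3240.)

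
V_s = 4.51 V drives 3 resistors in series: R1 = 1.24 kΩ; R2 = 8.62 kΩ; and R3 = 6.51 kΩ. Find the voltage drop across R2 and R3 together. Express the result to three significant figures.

Series total: ΣR = 1.24 + 8.62 + 6.51 = 16.37 kΩ.
R_{R2..R3} = 8.62 + 6.51 = 15.13 kΩ.
By the voltage-divider rule, V = 4.51 × 15.13/16.37 = 4.168 V.

V ≈ 4.17 V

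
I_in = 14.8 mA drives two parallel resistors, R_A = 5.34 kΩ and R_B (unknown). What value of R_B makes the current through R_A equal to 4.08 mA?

R_B ≈ 2.03 kΩ

Two-branch current divider: I_A = I_in · R_B/(R_A + R_B).
With f = 0.2757, R_B = R_A · f/(1−f) = 5.34 × 0.3806 = 2.032 kΩ.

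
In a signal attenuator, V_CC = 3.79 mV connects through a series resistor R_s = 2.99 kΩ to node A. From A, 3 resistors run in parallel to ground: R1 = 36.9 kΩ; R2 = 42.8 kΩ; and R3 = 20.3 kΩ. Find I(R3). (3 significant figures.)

I ≈ 0.144 µA

Parallel bank: R_p = 1/(1/36.9 + 1/42.8 + 1/20.3) = 10.03 kΩ.
V_A = 3.79 × 10.03/13.02 = 2.919 mV.
I(R3) = V_A / R3 = 2.919/20.3 = 0.1438 µA.
(Equivalently: I_total = 0.2911 µA, then current-divider fraction G_k/ΣG = 0.4940.)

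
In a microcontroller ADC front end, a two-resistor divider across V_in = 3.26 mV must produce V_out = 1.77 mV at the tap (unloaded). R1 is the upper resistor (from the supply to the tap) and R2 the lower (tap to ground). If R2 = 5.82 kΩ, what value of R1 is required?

R1 ≈ 4.90 kΩ

V_out/V_in = R2/(R1+R2) = 0.5429.
So R1 = R2 · (V_in/V_out − 1) = 5.82 × (3.26/1.77 − 1) = 5.82 × 0.8418 = 4.899 kΩ.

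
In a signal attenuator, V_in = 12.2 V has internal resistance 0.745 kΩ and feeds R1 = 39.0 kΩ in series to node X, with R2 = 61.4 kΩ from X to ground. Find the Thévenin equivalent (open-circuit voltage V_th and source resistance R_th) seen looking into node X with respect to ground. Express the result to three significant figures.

V_th ≈ 7.41 V, R_th ≈ 24.1 kΩ

R1' = 0.745 + 39.0 = 39.74 kΩ (source resistance + R1).
Open-circuit (no load on X): V_th = V_in · R2/(R1' + R2) = 12.2 × 61.4/(39.74 + 61.4) = 7.406 V.
Zeroing V_in shorts the top of R1' to ground, so R_th = R1' ‖ R2 = 24.13 kΩ.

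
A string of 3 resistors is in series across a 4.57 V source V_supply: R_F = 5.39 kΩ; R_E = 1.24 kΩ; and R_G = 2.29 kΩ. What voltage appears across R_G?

V ≈ 1.17 V

Total series resistance ΣR = 5.39 + 1.24 + 2.29 = 8.920 kΩ.
V = V_supply · R/ΣR = 4.57 × 0.2567 = 1.173 V.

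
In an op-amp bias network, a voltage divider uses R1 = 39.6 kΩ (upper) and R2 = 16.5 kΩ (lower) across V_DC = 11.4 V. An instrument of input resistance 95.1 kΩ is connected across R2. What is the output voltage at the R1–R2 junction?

The load sits in parallel with R2, giving an effective lower resistance R2' = R2·R_L/(R2+R_L) = 14.06 kΩ.
Now apply the divider: V_out = 11.4 × 0.2620 = 2.987 V.

V_out ≈ 2.99 V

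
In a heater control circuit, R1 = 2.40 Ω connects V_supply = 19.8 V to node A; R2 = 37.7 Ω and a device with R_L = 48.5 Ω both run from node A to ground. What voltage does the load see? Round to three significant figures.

V_out ≈ 17.8 V

R2 ‖ R_L = (37.7 × 48.5)/(37.7 + 48.5) = 21.21 Ω.
Then V_out = V_supply · R2'/(R1 + R2') = 19.8 × 21.21/23.61 = 17.79 V.
(Unloaded it would be 18.6 V; the load pulls it down.)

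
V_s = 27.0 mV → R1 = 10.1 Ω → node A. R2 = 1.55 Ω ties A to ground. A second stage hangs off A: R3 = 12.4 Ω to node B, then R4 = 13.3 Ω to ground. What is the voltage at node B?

Looking into the second stage from A: R3 + R4 = 25.70 Ω appears in parallel with R2.
R2 ‖ (R3+R4) = 1.462 Ω.
So V_A = 27.0 × 0.1264 = 3.414 mV.
Stage 2 is unloaded, so V_B = V_A · R4/(R3+R4) = 3.414 × 13.3/25.70 = 1.767 mV.

V_B ≈ 1.77 mV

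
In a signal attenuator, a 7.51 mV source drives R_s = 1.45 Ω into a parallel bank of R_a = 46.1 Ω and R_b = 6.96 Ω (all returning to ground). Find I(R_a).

Parallel bank: R_p = 1/(1/46.1 + 1/6.96) = 6.047 Ω.
V_A = 7.51 × 6.047/7.497 = 6.057 mV.
Branch current I = V_A/R_a = 6.057/46.1 = 0.1314 mA.

I ≈ 0.131 mA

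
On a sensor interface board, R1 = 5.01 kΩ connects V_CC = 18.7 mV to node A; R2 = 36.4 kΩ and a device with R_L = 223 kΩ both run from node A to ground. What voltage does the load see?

V_out ≈ 16.1 mV

First combine the lower leg with the load: R2 ‖ R_L = 31.29 kΩ.
Voltage divider with the loaded lower leg: V_out = 18.7 × 31.29/(5.01 + 31.29) = 18.7 × 0.8620 = 16.12 mV.
(Unloaded it would be 16.4 mV; the load pulls it down.)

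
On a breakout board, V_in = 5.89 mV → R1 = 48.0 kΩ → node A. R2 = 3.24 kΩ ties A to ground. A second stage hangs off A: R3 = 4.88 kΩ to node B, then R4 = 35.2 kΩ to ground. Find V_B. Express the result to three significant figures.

Looking into the second stage from A: R3 + R4 = 40.08 kΩ appears in parallel with R2.
Effective lower resistance at A: R2 ‖ 40.08 = 2.998 kΩ.
So V_A = 5.89 × 0.05878 = 0.3462 mV.
V_B = V_A × 0.8782 = 0.3041 mV.

V_B ≈ 0.304 mV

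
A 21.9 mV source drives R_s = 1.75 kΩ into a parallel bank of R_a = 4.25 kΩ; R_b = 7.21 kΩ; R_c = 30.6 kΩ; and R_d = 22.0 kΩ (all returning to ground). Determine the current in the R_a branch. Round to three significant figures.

Combine the parallel branches: R_p = (1/4.25 + 1/7.21 + 1/30.6 + 1/22.0)⁻¹ = 2.212 kΩ.
Node voltage V_A = V_CC · R_p/(R_s + R_p) = 21.9 × 0.5583 = 12.23 mV.
Branch current I = V_A/R_a = 12.23/4.25 = 2.877 µA.

I ≈ 2.88 µA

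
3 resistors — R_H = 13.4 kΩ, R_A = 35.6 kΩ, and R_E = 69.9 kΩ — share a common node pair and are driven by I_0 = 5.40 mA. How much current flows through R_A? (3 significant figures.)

I ≈ 1.30 mA

ΣG = 1/13.4 + 1/35.6 + 1/69.9 = 0.1170.
Current divider: I(R_A) = I_0 · G_k/ΣG = 5.40 × (0.02809/0.1170) = 5.40 × 0.2400 = 1.296 mA.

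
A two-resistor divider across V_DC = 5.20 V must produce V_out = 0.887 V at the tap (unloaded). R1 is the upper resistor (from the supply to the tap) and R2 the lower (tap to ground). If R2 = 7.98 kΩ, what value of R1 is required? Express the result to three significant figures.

R1 ≈ 38.8 kΩ

The divider ratio is R2/(R1+R2) = 0.887/5.20 = 0.1706.
So R1 = R2 · (V_DC/V_out − 1) = 7.98 × (5.20/0.887 − 1) = 7.98 × 4.862 = 38.80 kΩ.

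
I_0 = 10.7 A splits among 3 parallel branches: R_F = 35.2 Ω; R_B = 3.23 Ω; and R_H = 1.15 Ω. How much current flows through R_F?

I ≈ 0.252 A

ΣG = 1/35.2 + 1/3.23 + 1/1.15 = 1.208.
By the current-divider rule, I = I_0 · G_k/ΣG = 10.7 × 0.02353 = 0.2517 A.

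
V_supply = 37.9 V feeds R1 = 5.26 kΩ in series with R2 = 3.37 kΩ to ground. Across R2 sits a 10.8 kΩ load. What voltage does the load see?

R2 ‖ R_L = (3.37 × 10.8)/(3.37 + 10.8) = 2.569 kΩ.
Then V_out = V_supply · R2'/(R1 + R2') = 37.9 × 2.569/7.829 = 12.43 V.

V_out ≈ 12.4 V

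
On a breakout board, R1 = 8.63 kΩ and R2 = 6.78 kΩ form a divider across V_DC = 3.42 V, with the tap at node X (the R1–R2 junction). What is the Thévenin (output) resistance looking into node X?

R_th ≈ 3.80 kΩ

With V_DC suppressed (replaced by a short), R_th = R1 ‖ R2 = (8.630 × 6.78)/(8.630 + 6.78) = 3.797 kΩ.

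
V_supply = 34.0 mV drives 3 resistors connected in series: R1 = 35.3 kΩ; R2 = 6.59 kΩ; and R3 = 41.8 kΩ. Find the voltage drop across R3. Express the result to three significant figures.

Series total: ΣR = 35.3 + 6.59 + 41.8 = 83.69 kΩ.
By the voltage-divider rule, V = 34.0 × 41.80/83.69 = 16.98 mV.

V ≈ 17.0 mV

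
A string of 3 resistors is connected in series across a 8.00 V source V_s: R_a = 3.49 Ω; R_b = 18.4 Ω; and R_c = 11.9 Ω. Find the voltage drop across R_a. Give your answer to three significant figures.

V ≈ 0.826 V

ΣR = 3.49 + 18.4 + 11.9 = 33.79 Ω.
V = V_s · R/ΣR = 8.00 × 0.1033 = 0.8263 V.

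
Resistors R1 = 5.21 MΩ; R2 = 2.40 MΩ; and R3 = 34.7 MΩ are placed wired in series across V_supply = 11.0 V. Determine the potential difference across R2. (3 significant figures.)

V ≈ 0.624 V

ΣR = 5.21 + 2.40 + 34.7 = 42.31 MΩ.
Voltage divider: V = V_supply · (2.400 / 42.31) = 11.0 × 0.05672 = 0.6240 V.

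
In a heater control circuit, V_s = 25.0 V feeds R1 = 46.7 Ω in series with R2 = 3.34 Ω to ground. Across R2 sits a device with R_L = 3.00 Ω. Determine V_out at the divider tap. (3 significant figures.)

V_out ≈ 0.818 V

First combine the lower leg with the load: R2 ‖ R_L = 1.580 Ω.
Voltage divider with the loaded lower leg: V_out = 25.0 × 1.580/(46.7 + 1.580) = 25.0 × 0.03273 = 0.8184 V.
(Unloaded it would be 1.67 V; the load pulls it down.)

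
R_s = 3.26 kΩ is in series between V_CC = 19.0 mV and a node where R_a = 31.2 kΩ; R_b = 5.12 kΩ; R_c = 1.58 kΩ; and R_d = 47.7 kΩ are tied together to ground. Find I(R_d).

I ≈ 0.103 µA

Parallel bank: R_p = 1/(1/31.2 + 1/5.12 + 1/1.58 + 1/47.7) = 1.135 kΩ.
Node voltage V_A = V_CC · R_p/(R_s + R_p) = 19.0 × 0.2582 = 4.906 mV.
Branch current I = V_A/R_d = 4.906/47.7 = 0.1029 µA.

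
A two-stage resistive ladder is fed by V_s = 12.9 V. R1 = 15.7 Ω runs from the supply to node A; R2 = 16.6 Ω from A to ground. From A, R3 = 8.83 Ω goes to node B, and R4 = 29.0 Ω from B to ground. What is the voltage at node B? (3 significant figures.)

The second stage (R3 + R4 = 37.83 Ω) loads node A in parallel with R2.
R2 ‖ (R3+R4) = 11.54 Ω.
First divider: V_A = V_s · 11.54/(15.7 + 11.54) = 5.464 V.
V_B = V_A × 0.7666 = 4.189 V.

V_B ≈ 4.19 V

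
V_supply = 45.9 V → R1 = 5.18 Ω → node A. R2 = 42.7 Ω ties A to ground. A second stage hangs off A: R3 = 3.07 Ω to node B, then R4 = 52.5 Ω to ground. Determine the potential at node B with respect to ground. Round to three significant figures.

V_B ≈ 35.7 V

Node A sees R2 in parallel with the series input of stage 2, R3 + R4 = 55.57 Ω.
Effective lower resistance at A: R2 ‖ 55.57 = 24.15 Ω.
First divider: V_A = V_supply · 24.15/(5.18 + 24.15) = 37.79 V.
Stage 2 is unloaded, so V_B = V_A · R4/(R3+R4) = 37.79 × 52.5/55.57 = 35.70 V.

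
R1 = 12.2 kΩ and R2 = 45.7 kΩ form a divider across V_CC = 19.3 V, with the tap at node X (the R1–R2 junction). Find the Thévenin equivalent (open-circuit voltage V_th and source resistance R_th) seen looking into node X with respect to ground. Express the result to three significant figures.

V_th ≈ 15.2 V, R_th ≈ 9.63 kΩ

With X open, the divider is unloaded: V_th = 19.3 × 45.7/57.90 = 15.23 V.
With V_CC suppressed (replaced by a short), R_th = R1 ‖ R2 = (12.20 × 45.7)/(12.20 + 45.7) = 9.629 kΩ.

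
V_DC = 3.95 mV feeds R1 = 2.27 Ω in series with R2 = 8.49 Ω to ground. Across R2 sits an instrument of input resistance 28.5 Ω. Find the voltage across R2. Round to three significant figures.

V_out ≈ 2.93 mV

R2 ‖ R_L = (8.49 × 28.5)/(8.49 + 28.5) = 6.541 Ω.
Then V_out = V_DC · R2'/(R1 + R2') = 3.95 × 6.541/8.811 = 2.932 mV.
(Unloaded it would be 3.12 mV; the load pulls it down.)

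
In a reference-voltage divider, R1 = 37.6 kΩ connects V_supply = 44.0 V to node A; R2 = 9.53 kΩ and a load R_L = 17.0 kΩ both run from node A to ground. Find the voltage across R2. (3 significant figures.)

V_out ≈ 6.15 V

First combine the lower leg with the load: R2 ‖ R_L = 6.107 kΩ.
Then V_out = V_supply · R2'/(R1 + R2') = 44.0 × 6.107/43.71 = 6.148 V.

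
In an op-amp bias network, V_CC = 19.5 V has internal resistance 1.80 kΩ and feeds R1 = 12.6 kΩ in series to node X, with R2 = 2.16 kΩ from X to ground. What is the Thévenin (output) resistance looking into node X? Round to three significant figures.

R1' = 1.80 + 12.6 = 14.40 kΩ (source resistance + R1).
Looking into X with the source shorted: R_th = R1'·R2/(R1'+R2) = 14.40 × 2.16/16.56 = 1.878 kΩ.

R_th ≈ 1.88 kΩ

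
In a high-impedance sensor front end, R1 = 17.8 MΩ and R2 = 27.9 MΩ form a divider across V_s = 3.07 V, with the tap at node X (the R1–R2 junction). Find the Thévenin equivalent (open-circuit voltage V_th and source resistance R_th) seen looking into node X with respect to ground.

With X open, the divider is unloaded: V_th = 3.07 × 27.9/45.70 = 1.874 V.
With V_s suppressed (replaced by a short), R_th = R1 ‖ R2 = (17.80 × 27.9)/(17.80 + 27.9) = 10.87 MΩ.

V_th ≈ 1.87 V, R_th ≈ 10.9 MΩ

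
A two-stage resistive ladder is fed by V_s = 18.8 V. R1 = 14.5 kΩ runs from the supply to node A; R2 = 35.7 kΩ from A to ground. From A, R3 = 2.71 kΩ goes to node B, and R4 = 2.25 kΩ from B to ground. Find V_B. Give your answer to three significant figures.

The second stage (R3 + R4 = 4.960 kΩ) loads node A in parallel with R2.
R2 ‖ (R3+R4) = 4.355 kΩ.
First divider: V_A = V_s · 4.355/(14.5 + 4.355) = 4.342 V.
V_B = V_A × 0.4536 = 1.970 V.

V_B ≈ 1.97 V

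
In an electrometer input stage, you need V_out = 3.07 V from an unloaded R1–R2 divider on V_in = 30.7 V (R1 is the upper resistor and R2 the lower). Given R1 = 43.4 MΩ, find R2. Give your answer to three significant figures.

V_out/V_in = R2/(R1+R2) = 0.1000.
So R2 = R1 · V_out/(V_in − V_out) = 43.4 × 3.07/(30.7 − 3.07) = 43.4 × 0.1111 = 4.822 MΩ.

R2 ≈ 4.82 MΩ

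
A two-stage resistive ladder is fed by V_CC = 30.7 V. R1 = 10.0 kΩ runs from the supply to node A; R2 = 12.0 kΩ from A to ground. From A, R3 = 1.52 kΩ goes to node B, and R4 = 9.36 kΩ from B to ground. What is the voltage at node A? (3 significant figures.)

V_A ≈ 11.2 V

Looking into the second stage from A: R3 + R4 = 10.88 kΩ appears in parallel with R2.
Effective lower resistance at A: R2 ‖ 10.88 = 5.706 kΩ.
V_A = 30.7 × 5.706/(10.0 + 5.706) = 11.15 V.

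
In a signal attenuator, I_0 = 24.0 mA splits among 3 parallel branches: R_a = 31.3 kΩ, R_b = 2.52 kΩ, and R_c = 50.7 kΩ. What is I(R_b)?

I ≈ 21.2 mA

Conductances: ΣG = 1/31.3 + 1/2.52 + 1/50.7 = 0.4485 (1/kΩ).
R_b takes the fraction G_k/ΣG = 0.3968/0.4485 = 0.8848, so I = 24.0 × 0.8848 = 21.23 mA.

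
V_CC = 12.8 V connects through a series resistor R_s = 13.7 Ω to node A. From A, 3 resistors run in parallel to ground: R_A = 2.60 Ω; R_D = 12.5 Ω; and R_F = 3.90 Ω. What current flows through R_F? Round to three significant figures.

Equivalent of the parallel group: R_p = 1.387 Ω.
V_A by voltage divider: V_A = 12.8 × 1.387/(13.7 + 1.387) = 1.177 V.
I(R_F) = V_A / R_F = 1.177/3.90 = 0.3017 A.
(Equivalently: I_total = 0.8484 A, then current-divider fraction G_k/ΣG = 0.3556.)

I ≈ 0.302 A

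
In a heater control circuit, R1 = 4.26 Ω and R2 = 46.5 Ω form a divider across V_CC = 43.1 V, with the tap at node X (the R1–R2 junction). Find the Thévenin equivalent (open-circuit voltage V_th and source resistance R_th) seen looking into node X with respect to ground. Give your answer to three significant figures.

With X open, the divider is unloaded: V_th = 43.1 × 46.5/50.76 = 39.48 V.
Looking into X with the source shorted: R_th = R1·R2/(R1+R2) = 4.260 × 46.5/50.76 = 3.902 Ω.

V_th ≈ 39.5 V, R_th ≈ 3.90 Ω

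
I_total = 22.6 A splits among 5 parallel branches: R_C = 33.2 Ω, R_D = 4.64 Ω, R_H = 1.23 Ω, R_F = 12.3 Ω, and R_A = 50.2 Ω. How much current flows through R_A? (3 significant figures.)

Conductances: ΣG = 1/33.2 + 1/4.64 + 1/1.23 + 1/12.3 + 1/50.2 = 1.160 (1/Ω).
R_A takes the fraction G_k/ΣG = 0.01992/1.160 = 0.01717, so I = 22.6 × 0.01717 = 0.3881 A.

I ≈ 0.388 A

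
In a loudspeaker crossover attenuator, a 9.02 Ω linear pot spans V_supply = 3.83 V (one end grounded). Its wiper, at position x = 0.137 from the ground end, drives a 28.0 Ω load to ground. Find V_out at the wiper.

V_out ≈ 0.505 V

Split the track: R_lower = x·R_p = 1.236 Ω, R_upper = (1−x)·R_p = 7.784 Ω.
Lower segment in parallel with the load: 1.236 ‖ 28.0 = 1.184 Ω.
Then V_out = V_supply · 1.184/(7.784 + 1.184) = 0.5055 V.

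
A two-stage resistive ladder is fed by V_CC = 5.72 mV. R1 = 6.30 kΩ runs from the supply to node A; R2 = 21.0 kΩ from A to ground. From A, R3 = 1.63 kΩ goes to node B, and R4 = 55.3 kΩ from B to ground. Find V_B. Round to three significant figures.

V_B ≈ 3.94 mV

Looking into the second stage from A: R3 + R4 = 56.93 kΩ appears in parallel with R2.
Effective lower resistance at A: R2 ‖ 56.93 = 15.34 kΩ.
So V_A = 5.72 × 0.7089 = 4.055 mV.
Stage 2 is unloaded, so V_B = V_A · R4/(R3+R4) = 4.055 × 55.3/56.93 = 3.939 mV.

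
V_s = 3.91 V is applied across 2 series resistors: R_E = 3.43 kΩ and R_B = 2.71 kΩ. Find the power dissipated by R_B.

Series current I = V_s/ΣR = 3.91/6.140 = 0.6368 mA.
V(R_B) = I·R = 1.726 V; P = V·I = 1.726 × 0.6368 = 1.099 mW.

P ≈ 1.10 mW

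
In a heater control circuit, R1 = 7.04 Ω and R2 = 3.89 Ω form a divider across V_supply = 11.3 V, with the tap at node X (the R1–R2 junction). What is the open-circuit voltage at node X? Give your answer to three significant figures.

V_th ≈ 4.02 V

V_th is the unloaded tap voltage: V_supply · R2/(R1+R2) = 11.3 × 0.3559 = 4.022 V.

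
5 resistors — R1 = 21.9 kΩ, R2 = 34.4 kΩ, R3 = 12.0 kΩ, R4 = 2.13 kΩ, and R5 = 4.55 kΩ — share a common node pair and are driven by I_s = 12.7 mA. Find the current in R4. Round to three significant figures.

I ≈ 7.04 mA

ΣG = 1/21.9 + 1/34.4 + 1/12.0 + 1/2.13 + 1/4.55 = 0.8473.
By the current-divider rule, I = I_s · G_k/ΣG = 12.7 × 0.5541 = 7.037 mA.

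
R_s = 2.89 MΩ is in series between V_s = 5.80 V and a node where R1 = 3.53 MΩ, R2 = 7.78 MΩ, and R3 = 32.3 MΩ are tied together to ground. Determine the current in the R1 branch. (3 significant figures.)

I ≈ 0.721 µA

Combine the parallel branches: R_p = (1/3.53 + 1/7.78 + 1/32.3)⁻¹ = 2.258 MΩ.
V_A by voltage divider: V_A = 5.80 × 2.258/(2.89 + 2.258) = 2.544 V.
Branch current I = V_A/R1 = 2.544/3.53 = 0.7208 µA.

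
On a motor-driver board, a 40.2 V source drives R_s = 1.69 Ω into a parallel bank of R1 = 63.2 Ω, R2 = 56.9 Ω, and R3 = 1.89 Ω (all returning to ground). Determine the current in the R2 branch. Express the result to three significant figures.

Combine the parallel branches: R_p = (1/63.2 + 1/56.9 + 1/1.89)⁻¹ = 1.778 Ω.
Node voltage V_A = V_in · R_p/(R_s + R_p) = 40.2 × 0.5127 = 20.61 V.
Branch current I = V_A/R2 = 20.61/56.9 = 0.3622 A.
(Equivalently: I_total = 11.59 A, then current-divider fraction G_k/ΣG = 0.03124.)

I ≈ 0.362 A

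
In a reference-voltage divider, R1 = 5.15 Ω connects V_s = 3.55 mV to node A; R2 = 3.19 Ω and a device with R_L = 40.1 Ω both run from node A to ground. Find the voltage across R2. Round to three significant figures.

First combine the lower leg with the load: R2 ‖ R_L = 2.955 Ω.
Then V_out = V_s · R2'/(R1 + R2') = 3.55 × 2.955/8.105 = 1.294 mV.

V_out ≈ 1.29 mV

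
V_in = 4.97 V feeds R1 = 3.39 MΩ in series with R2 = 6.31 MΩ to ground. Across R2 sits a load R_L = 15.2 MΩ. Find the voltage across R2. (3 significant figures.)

R2 ‖ R_L = (6.31 × 15.2)/(6.31 + 15.2) = 4.459 MΩ.
Voltage divider with the loaded lower leg: V_out = 4.97 × 4.459/(3.39 + 4.459) = 4.97 × 0.5681 = 2.823 V.

V_out ≈ 2.82 V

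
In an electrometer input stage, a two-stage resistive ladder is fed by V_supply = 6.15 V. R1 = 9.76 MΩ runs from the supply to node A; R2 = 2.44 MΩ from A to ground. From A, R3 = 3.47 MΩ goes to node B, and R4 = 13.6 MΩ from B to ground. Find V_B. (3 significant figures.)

V_B ≈ 0.879 V

The second stage (R3 + R4 = 17.07 MΩ) loads node A in parallel with R2.
R2 ‖ (R3+R4) = 2.135 MΩ.
First divider: V_A = V_supply · 2.135/(9.76 + 2.135) = 1.104 V.
Then the unloaded second divider: V_B = V_A × R4/(R3+R4) = 1.104 × 0.7967 = 0.8794 V.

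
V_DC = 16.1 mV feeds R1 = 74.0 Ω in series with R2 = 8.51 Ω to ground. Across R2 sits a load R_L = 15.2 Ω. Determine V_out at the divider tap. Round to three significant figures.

The load sits in parallel with R2, giving an effective lower resistance R2' = R2·R_L/(R2+R_L) = 5.456 Ω.
Then V_out = V_DC · R2'/(R1 + R2') = 16.1 × 5.456/79.46 = 1.105 mV.
(Unloaded it would be 1.66 mV; the load pulls it down.)

V_out ≈ 1.11 mV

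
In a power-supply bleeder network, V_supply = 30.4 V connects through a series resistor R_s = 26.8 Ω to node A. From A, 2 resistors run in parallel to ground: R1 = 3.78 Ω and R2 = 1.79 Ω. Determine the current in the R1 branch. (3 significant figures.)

I ≈ 0.349 A

Equivalent of the parallel group: R_p = 1.215 Ω.
Node voltage V_A = V_supply · R_p/(R_s + R_p) = 30.4 × 0.04336 = 1.318 V.
Branch current I = V_A/R1 = 1.318/3.78 = 0.3487 A.
(Check via current divider: I_total = 1.085 A; share G_k/ΣG = 0.3214 → same result.)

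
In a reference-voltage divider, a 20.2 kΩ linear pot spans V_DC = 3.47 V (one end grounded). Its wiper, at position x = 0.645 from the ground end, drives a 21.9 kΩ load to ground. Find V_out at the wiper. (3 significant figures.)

Split the track: R_lower = x·R_p = 13.03 kΩ, R_upper = (1−x)·R_p = 7.171 kΩ.
(x·R_p) ‖ R_L = 8.169 kΩ.
V_out = 3.47 × 8.169/(7.171 + 8.169) = 1.848 V.

V_out ≈ 1.85 V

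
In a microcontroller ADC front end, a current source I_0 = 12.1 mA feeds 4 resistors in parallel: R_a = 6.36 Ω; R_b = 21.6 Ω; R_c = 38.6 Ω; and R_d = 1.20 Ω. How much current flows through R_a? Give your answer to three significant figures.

ΣG = 1/6.36 + 1/21.6 + 1/38.6 + 1/1.20 = 1.063.
By the current-divider rule, I = I_0 · G_k/ΣG = 12.1 × 0.1479 = 1.790 mA.

I ≈ 1.79 mA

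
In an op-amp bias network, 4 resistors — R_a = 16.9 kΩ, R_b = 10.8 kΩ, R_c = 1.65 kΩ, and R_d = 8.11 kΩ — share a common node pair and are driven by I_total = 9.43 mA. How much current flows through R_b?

Total conductance ΣG = 1/16.9 + 1/10.8 + 1/1.65 + 1/8.11 = 0.8811 (units of 1/kΩ).
Current divider: I(R_b) = I_total · G_k/ΣG = 9.43 × (0.09259/0.8811) = 9.43 × 0.1051 = 0.9909 mA.

I ≈ 0.991 mA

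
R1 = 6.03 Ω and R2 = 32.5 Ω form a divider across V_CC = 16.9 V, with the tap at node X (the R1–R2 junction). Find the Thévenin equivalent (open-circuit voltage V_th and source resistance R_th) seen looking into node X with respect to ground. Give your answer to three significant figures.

V_th is the unloaded tap voltage: V_CC · R2/(R1+R2) = 16.9 × 0.8435 = 14.26 V.
With V_CC suppressed (replaced by a short), R_th = R1 ‖ R2 = (6.030 × 32.5)/(6.030 + 32.5) = 5.086 Ω.

V_th ≈ 14.3 V, R_th ≈ 5.09 Ω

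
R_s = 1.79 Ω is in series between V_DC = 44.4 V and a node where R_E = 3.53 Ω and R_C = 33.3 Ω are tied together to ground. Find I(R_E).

Combine the parallel branches: R_p = (1/3.53 + 1/33.3)⁻¹ = 3.192 Ω.
V_A = 44.4 × 3.192/4.982 = 28.45 V.
I(R_E) = V_A / R_E = 28.45/3.53 = 8.058 A.

I ≈ 8.06 A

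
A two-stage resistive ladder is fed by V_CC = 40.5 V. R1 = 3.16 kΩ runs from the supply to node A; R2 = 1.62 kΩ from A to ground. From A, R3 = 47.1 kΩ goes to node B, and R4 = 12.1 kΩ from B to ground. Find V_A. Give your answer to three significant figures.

V_A ≈ 13.5 V

Node A sees R2 in parallel with the series input of stage 2, R3 + R4 = 59.20 kΩ.
Effective lower resistance at A: R2 ‖ 59.20 = 1.577 kΩ.
So V_A = 40.5 × 0.3329 = 13.48 V.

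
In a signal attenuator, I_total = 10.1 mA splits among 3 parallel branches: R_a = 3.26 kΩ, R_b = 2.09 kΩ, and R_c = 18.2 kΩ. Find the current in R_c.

Conductances: ΣG = 1/3.26 + 1/2.09 + 1/18.2 = 0.8402 (1/kΩ).
Current divider: I(R_c) = I_total · G_k/ΣG = 10.1 × (0.05495/0.8402) = 10.1 × 0.06540 = 0.6605 mA.

I ≈ 0.661 mA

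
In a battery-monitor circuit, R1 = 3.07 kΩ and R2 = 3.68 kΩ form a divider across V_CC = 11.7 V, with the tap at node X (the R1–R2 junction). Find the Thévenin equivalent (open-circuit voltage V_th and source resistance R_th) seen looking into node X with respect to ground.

V_th ≈ 6.38 V, R_th ≈ 1.67 kΩ

With X open, the divider is unloaded: V_th = 11.7 × 3.68/6.750 = 6.379 V.
Looking into X with the source shorted: R_th = R1·R2/(R1+R2) = 3.070 × 3.68/6.750 = 1.674 kΩ.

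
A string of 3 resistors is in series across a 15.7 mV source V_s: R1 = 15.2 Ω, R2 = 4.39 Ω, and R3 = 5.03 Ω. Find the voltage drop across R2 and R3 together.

ΣR = 15.2 + 4.39 + 5.03 = 24.62 Ω.
R_{R2..R3} = 4.39 + 5.03 = 9.420 Ω.
Voltage divider: V = V_s · (9.420 / 24.62) = 15.7 × 0.3826 = 6.007 mV.

V ≈ 6.01 mV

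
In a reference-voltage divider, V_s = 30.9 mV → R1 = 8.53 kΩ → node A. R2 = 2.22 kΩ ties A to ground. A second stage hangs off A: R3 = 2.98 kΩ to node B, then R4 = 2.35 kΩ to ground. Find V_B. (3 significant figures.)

V_B ≈ 2.11 mV

Node A sees R2 in parallel with the series input of stage 2, R3 + R4 = 5.330 kΩ.
Effective lower resistance at A: R2 ‖ 5.330 = 1.567 kΩ.
First divider: V_A = V_s · 1.567/(8.53 + 1.567) = 4.796 mV.
Then the unloaded second divider: V_B = V_A × R4/(R3+R4) = 4.796 × 0.4409 = 2.115 mV.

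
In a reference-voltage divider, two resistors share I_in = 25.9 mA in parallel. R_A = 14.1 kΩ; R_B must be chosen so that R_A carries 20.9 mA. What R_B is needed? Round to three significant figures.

Two-branch current divider: I_A = I_in · R_B/(R_A + R_B).
20.9/25.9 = R_B/(R_A + R_B) → R_B = R_A · (0.8069)/(1 − 0.8069) = 14.1 × 4.180 = 58.94 kΩ.

R_B ≈ 58.9 kΩ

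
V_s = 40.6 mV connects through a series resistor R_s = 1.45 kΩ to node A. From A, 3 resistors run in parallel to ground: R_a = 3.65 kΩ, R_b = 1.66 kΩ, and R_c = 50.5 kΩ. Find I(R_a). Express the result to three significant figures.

I ≈ 4.84 µA

Combine the parallel branches: R_p = (1/3.65 + 1/1.66 + 1/50.5)⁻¹ = 1.116 kΩ.
V_A = 40.6 × 1.116/2.566 = 17.66 mV.
Branch current I = V_A/R_a = 17.66/3.65 = 4.837 µA.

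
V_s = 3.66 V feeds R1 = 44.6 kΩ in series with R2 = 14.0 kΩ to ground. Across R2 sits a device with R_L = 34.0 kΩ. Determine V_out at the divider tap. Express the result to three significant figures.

R2 ‖ R_L = (14.0 × 34.0)/(14.0 + 34.0) = 9.917 kΩ.
Then V_out = V_s · R2'/(R1 + R2') = 3.66 × 9.917/54.52 = 0.6658 V.
(Unloaded it would be 0.874 V; the load pulls it down.)

V_out ≈ 0.666 V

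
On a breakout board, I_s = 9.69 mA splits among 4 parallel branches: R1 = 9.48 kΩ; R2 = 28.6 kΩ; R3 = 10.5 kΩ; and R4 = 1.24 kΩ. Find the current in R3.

I ≈ 0.886 mA

Total conductance ΣG = 1/9.48 + 1/28.6 + 1/10.5 + 1/1.24 = 1.042 (units of 1/kΩ).
R3 takes the fraction G_k/ΣG = 0.09524/1.042 = 0.09139, so I = 9.69 × 0.09139 = 0.8855 mA.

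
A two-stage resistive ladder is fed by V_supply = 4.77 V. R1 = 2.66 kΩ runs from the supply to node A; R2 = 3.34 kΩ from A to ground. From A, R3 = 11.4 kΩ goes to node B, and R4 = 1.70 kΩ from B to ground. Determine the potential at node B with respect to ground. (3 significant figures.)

V_B ≈ 0.310 V

Node A sees R2 in parallel with the series input of stage 2, R3 + R4 = 13.10 kΩ.
R2 ‖ (R3+R4) = 2.661 kΩ.
V_A = 4.77 × 2.661/(2.66 + 2.661) = 2.386 V.
Then the unloaded second divider: V_B = V_A × R4/(R3+R4) = 2.386 × 0.1298 = 0.3096 V.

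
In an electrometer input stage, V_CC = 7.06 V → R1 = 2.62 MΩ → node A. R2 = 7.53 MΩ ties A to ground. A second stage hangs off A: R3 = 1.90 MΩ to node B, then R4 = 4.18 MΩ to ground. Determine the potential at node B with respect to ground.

V_B ≈ 2.73 V

Node A sees R2 in parallel with the series input of stage 2, R3 + R4 = 6.080 MΩ.
R2 ‖ (R3+R4) = 3.364 MΩ.
V_A = 7.06 × 3.364/(2.62 + 3.364) = 3.969 V.
Stage 2 is unloaded, so V_B = V_A · R4/(R3+R4) = 3.969 × 4.18/6.080 = 2.729 V.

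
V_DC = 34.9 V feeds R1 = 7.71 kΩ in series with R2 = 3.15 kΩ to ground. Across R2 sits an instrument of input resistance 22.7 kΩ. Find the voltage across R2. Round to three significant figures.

V_out ≈ 9.22 V

R2 ‖ R_L = (3.15 × 22.7)/(3.15 + 22.7) = 2.766 kΩ.
Now apply the divider: V_out = 34.9 × 0.2640 = 9.215 V.
(Unloaded it would be 10.1 V; the load pulls it down.)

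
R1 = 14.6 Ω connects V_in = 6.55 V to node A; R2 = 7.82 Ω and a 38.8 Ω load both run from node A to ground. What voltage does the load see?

The load sits in parallel with R2, giving an effective lower resistance R2' = R2·R_L/(R2+R_L) = 6.508 Ω.
Voltage divider with the loaded lower leg: V_out = 6.55 × 6.508/(14.6 + 6.508) = 6.55 × 0.3083 = 2.020 V.

V_out ≈ 2.02 V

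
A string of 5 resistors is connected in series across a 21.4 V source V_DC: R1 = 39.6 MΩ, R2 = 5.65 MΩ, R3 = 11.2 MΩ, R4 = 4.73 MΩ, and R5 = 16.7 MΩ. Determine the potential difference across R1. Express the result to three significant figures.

Series total: ΣR = 39.6 + 5.65 + 11.2 + 4.73 + 16.7 = 77.88 MΩ.
V = V_DC · R/ΣR = 21.4 × 0.5085 = 10.88 V.

V ≈ 10.9 V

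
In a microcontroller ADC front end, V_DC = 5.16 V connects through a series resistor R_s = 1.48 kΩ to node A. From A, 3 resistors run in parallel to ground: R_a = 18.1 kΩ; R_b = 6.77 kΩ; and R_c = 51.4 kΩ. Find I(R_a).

I ≈ 0.214 mA

Equivalent of the parallel group: R_p = 4.496 kΩ.
V_A by voltage divider: V_A = 5.16 × 4.496/(1.48 + 4.496) = 3.882 V.
I(R_a) = V_A / R_a = 3.882/18.1 = 0.2145 mA.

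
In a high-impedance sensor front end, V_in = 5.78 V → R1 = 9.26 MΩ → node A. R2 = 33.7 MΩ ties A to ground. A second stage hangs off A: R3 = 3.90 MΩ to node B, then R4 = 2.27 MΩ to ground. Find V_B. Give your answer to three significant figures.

V_B ≈ 0.766 V

Looking into the second stage from A: R3 + R4 = 6.170 MΩ appears in parallel with R2.
R2 ‖ (R3+R4) = 5.215 MΩ.
V_A = 5.78 × 5.215/(9.26 + 5.215) = 2.082 V.
V_B = V_A × 0.3679 = 0.7661 V.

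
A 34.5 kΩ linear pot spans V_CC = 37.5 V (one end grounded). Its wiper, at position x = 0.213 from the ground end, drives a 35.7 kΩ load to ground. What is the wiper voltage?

The pot divides into 27.15 kΩ above the wiper and 7.348 kΩ below.
Lower segment in parallel with the load: 7.348 ‖ 35.7 = 6.094 kΩ.
V_out = 37.5 × 6.094/(27.15 + 6.094) = 6.874 V.

V_out ≈ 6.87 V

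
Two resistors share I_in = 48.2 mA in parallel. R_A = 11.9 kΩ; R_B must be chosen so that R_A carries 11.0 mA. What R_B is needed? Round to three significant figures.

R_B ≈ 3.52 kΩ

In a two-way split, I_A/I_in = R_B/(R_A + R_B).
11.0/48.2 = R_B/(R_A + R_B) → R_B = R_A · (0.2282)/(1 − 0.2282) = 11.9 × 0.2957 = 3.519 kΩ.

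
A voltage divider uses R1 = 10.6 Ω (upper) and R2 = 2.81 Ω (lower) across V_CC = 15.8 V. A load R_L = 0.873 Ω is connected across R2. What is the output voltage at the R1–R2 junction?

The load sits in parallel with R2, giving an effective lower resistance R2' = R2·R_L/(R2+R_L) = 0.6661 Ω.
Voltage divider with the loaded lower leg: V_out = 15.8 × 0.6661/(10.6 + 0.6661) = 15.8 × 0.05912 = 0.9341 V.

V_out ≈ 0.934 V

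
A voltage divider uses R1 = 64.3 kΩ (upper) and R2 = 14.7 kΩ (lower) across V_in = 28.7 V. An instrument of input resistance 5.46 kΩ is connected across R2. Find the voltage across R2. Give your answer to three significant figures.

V_out ≈ 1.67 V

R2 ‖ R_L = (14.7 × 5.46)/(14.7 + 5.46) = 3.981 kΩ.
Then V_out = V_in · R2'/(R1 + R2') = 28.7 × 3.981/68.28 = 1.673 V.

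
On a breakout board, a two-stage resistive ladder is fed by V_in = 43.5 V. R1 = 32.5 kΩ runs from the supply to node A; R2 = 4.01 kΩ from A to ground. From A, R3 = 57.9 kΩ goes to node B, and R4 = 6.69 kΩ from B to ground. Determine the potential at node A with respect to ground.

V_A ≈ 4.53 V

Node A sees R2 in parallel with the series input of stage 2, R3 + R4 = 64.59 kΩ.
Effective lower resistance at A: R2 ‖ 64.59 = 3.776 kΩ.
V_A = 43.5 × 3.776/(32.5 + 3.776) = 4.528 V.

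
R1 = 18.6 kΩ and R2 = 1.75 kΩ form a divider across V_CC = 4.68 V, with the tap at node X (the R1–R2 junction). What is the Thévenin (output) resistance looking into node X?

R_th ≈ 1.60 kΩ

With V_CC suppressed (replaced by a short), R_th = R1 ‖ R2 = (18.60 × 1.75)/(18.60 + 1.75) = 1.600 kΩ.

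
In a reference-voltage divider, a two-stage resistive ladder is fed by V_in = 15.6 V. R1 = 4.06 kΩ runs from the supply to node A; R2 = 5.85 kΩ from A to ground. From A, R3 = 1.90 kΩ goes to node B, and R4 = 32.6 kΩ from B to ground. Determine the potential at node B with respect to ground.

Node A sees R2 in parallel with the series input of stage 2, R3 + R4 = 34.50 kΩ.
Effective lower resistance at A: R2 ‖ 34.50 = 5.002 kΩ.
First divider: V_A = V_in · 5.002/(4.06 + 5.002) = 8.611 V.
Then the unloaded second divider: V_B = V_A × R4/(R3+R4) = 8.611 × 0.9449 = 8.136 V.

V_B ≈ 8.14 V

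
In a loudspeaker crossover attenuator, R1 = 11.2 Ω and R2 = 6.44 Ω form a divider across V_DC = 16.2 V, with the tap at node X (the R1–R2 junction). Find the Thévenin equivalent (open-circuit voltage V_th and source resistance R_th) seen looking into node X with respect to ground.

V_th is the unloaded tap voltage: V_DC · R2/(R1+R2) = 16.2 × 0.3651 = 5.914 V.
Zeroing V_DC shorts the top of R1 to ground, so R_th = R1 ‖ R2 = 4.089 Ω.

V_th ≈ 5.91 V, R_th ≈ 4.09 Ω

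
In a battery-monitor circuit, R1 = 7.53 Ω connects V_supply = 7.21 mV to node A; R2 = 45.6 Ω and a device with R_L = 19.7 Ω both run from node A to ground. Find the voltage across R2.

First combine the lower leg with the load: R2 ‖ R_L = 13.76 Ω.
Voltage divider with the loaded lower leg: V_out = 7.21 × 13.76/(7.53 + 13.76) = 7.21 × 0.6463 = 4.660 mV.

V_out ≈ 4.66 mV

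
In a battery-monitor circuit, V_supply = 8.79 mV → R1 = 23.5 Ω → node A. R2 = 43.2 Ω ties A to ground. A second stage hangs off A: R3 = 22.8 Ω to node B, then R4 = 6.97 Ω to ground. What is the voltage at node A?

Node A sees R2 in parallel with the series input of stage 2, R3 + R4 = 29.77 Ω.
R2 ‖ (R3+R4) = 17.62 Ω.
So V_A = 8.79 × 0.4286 = 3.767 mV.

V_A ≈ 3.77 mV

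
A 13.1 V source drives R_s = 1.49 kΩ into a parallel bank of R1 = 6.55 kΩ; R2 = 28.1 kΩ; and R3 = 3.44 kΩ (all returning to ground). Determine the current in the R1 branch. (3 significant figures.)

Parallel bank: R_p = 1/(1/6.55 + 1/28.1 + 1/3.44) = 2.088 kΩ.
V_A = 13.1 × 2.088/3.578 = 7.645 V.
Branch current I = V_A/R1 = 7.645/6.55 = 1.167 mA.
(Equivalently: I_total = 3.661 mA, then current-divider fraction G_k/ΣG = 0.3188.)

I ≈ 1.17 mA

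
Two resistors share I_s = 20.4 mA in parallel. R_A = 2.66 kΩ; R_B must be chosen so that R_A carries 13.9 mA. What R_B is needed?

R_B ≈ 5.69 kΩ

In a two-way split, I_A/I_s = R_B/(R_A + R_B).
With f = 0.6814, R_B = R_A · f/(1−f) = 2.66 × 2.138 = 5.688 kΩ.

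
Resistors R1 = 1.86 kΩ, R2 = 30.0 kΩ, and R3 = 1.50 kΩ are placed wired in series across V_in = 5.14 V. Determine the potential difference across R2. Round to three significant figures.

ΣR = 1.86 + 30.0 + 1.50 = 33.36 kΩ.
By the voltage-divider rule, V = 5.14 × 30.00/33.36 = 4.622 V.

V ≈ 4.62 V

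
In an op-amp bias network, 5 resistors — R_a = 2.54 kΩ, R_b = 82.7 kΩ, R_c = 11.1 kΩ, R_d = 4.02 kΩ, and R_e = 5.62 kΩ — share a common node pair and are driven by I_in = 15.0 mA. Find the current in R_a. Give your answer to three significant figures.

I ≈ 6.40 mA

Total conductance ΣG = 1/2.54 + 1/82.7 + 1/11.1 + 1/4.02 + 1/5.62 = 0.9226 (units of 1/kΩ).
By the current-divider rule, I = I_in · G_k/ΣG = 15.0 × 0.4267 = 6.401 mA.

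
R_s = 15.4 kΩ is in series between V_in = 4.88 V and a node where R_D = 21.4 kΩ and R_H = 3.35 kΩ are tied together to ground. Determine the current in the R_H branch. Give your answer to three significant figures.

Equivalent of the parallel group: R_p = 2.897 kΩ.
V_A by voltage divider: V_A = 4.88 × 2.897/(15.4 + 2.897) = 0.7726 V.
Branch current I = V_A/R_H = 0.7726/3.35 = 0.2306 mA.

I ≈ 0.231 mA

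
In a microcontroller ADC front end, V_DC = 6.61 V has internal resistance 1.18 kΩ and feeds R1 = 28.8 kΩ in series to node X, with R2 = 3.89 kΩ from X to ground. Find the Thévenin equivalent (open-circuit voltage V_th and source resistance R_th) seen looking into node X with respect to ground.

R1' = 1.18 + 28.8 = 29.98 kΩ (source resistance + R1).
V_th is the unloaded tap voltage: V_DC · R2/(R1'+R2) = 6.61 × 0.1149 = 0.7592 V.
Zeroing V_DC shorts the top of R1' to ground, so R_th = R1' ‖ R2 = 3.443 kΩ.

V_th ≈ 0.759 V, R_th ≈ 3.44 kΩ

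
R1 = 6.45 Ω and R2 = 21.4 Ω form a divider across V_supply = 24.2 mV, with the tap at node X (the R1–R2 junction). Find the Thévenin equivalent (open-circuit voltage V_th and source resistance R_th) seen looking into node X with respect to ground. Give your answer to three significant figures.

V_th ≈ 18.6 mV, R_th ≈ 4.96 Ω

Open-circuit (no load on X): V_th = V_supply · R2/(R1 + R2) = 24.2 × 21.4/(6.450 + 21.4) = 18.60 mV.
Zeroing V_supply shorts the top of R1 to ground, so R_th = R1 ‖ R2 = 4.956 Ω.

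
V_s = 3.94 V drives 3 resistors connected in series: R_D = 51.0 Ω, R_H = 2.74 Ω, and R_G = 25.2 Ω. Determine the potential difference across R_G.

Total series resistance ΣR = 51.0 + 2.74 + 25.2 = 78.94 Ω.
By the voltage-divider rule, V = 3.94 × 25.20/78.94 = 1.258 V.

V ≈ 1.26 V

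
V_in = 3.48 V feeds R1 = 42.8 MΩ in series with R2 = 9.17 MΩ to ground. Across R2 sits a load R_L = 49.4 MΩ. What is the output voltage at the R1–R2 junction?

First combine the lower leg with the load: R2 ‖ R_L = 7.734 MΩ.
Voltage divider with the loaded lower leg: V_out = 3.48 × 7.734/(42.8 + 7.734) = 3.48 × 0.1531 = 0.5326 V.

V_out ≈ 0.533 V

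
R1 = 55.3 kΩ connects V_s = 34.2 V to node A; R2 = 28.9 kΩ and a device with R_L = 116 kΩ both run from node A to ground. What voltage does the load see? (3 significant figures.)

The load sits in parallel with R2, giving an effective lower resistance R2' = R2·R_L/(R2+R_L) = 23.14 kΩ.
Voltage divider with the loaded lower leg: V_out = 34.2 × 23.14/(55.3 + 23.14) = 34.2 × 0.2950 = 10.09 V.

V_out ≈ 10.1 V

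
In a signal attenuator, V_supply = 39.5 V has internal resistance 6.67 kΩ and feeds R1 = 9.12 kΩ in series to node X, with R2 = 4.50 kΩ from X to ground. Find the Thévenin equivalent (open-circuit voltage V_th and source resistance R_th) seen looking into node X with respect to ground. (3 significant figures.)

V_th ≈ 8.76 V, R_th ≈ 3.50 kΩ

R1' = 6.67 + 9.12 = 15.79 kΩ (source resistance + R1).
V_th is the unloaded tap voltage: V_supply · R2/(R1'+R2) = 39.5 × 0.2218 = 8.760 V.
Looking into X with the source shorted: R_th = R1'·R2/(R1'+R2) = 15.79 × 4.50/20.29 = 3.502 kΩ.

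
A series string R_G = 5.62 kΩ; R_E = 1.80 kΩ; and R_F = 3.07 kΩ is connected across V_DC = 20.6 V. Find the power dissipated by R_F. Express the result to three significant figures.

P ≈ 11.8 mW

Series current I = V_DC/ΣR = 20.6/10.49 = 1.964 mA.
P = I²R = 3.856 × 3.07 = 11.84 mW.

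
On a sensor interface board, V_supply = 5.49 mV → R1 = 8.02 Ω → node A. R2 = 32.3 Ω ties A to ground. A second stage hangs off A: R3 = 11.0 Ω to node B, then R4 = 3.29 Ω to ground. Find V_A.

V_A ≈ 3.03 mV

Looking into the second stage from A: R3 + R4 = 14.29 Ω appears in parallel with R2.
R2 ‖ (R3+R4) = 9.907 Ω.
V_A = 5.49 × 9.907/(8.02 + 9.907) = 3.034 mV.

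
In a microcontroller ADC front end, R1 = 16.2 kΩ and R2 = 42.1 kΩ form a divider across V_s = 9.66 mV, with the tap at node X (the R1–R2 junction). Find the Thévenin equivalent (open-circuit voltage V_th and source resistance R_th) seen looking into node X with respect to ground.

V_th ≈ 6.98 mV, R_th ≈ 11.7 kΩ

With X open, the divider is unloaded: V_th = 9.66 × 42.1/58.30 = 6.976 mV.
Looking into X with the source shorted: R_th = R1·R2/(R1+R2) = 16.20 × 42.1/58.30 = 11.70 kΩ.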